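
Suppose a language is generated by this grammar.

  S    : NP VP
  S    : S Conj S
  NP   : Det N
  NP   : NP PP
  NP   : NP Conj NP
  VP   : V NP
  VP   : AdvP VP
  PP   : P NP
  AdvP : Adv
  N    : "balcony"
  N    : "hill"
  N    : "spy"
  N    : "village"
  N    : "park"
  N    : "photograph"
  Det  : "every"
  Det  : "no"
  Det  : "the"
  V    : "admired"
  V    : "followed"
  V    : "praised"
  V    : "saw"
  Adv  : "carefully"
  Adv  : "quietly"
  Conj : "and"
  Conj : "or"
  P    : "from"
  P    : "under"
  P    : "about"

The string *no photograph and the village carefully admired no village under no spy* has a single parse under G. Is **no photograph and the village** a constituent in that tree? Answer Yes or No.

Yes

[S [NP [NP [Det no] [N photograph]] [Conj and] [NP [Det the] [N village]]] [VP [AdvP [Adv carefully]] [VP [V admired] [NP [NP [Det no] [N village]] [PP [P under] [NP [Det no] [N spy]]]]]]]
The words 'no photograph and the village' are exhaustively dominated by a single NP node (built by NP → NP Conj NP), so they form a constituent.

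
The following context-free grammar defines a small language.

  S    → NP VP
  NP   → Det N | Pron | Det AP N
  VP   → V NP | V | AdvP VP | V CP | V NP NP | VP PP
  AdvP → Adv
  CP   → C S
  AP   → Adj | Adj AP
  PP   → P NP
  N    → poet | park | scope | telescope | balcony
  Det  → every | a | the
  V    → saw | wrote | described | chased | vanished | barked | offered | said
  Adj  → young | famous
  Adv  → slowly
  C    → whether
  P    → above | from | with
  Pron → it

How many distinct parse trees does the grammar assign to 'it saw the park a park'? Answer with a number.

[S [NP [Pron it]] [VP [V saw] [NP [Det the] [N park]] [NP [Det a] [N park]]]]
No rule offers an alternative attachment or grouping for any span, so this is the only derivation.

1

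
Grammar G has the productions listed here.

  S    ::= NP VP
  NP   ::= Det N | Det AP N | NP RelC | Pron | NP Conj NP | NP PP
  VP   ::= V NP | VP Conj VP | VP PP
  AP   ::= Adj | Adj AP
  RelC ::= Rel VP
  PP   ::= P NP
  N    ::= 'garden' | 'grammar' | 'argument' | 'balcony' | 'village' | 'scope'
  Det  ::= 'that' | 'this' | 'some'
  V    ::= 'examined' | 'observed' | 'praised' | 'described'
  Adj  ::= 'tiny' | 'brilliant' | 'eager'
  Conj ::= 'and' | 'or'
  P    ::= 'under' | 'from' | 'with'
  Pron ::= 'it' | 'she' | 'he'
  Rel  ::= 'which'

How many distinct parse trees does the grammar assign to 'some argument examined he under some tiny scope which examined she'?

Two of the 3 distinct bracketings:
[S [NP [Det some] [N argument]] [VP [V examined] [NP [NP [NP [Pron he]] [PP [P under] [NP [Det some] [AP [Adj tiny]] [N scope]]]] [RelC [Rel which] [VP [V examined] [NP [Pron she]]]]]]]
[S [NP [Det some] [N argument]] [VP [V examined] [NP [NP [Pron he]] [PP [P under] [NP [NP [Det some] [AP [Adj tiny]] [N scope]] [RelC [Rel which] [VP [V examined] [NP [Pron she]]]]]]]]]
The trees differ in how a recursive rule is bracketed over the same span.

3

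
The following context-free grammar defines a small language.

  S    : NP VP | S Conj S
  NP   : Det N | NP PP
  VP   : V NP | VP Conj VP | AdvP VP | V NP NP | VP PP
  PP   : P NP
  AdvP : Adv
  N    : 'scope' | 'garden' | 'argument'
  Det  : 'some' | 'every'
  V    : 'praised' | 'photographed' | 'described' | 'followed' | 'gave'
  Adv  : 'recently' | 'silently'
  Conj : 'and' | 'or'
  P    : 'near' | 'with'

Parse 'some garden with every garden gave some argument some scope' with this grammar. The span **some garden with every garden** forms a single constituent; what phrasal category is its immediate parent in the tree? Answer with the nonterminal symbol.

[S [NP [NP [Det some] [N garden]] [PP [P with] [NP [Det every] [N garden]]]] [VP [V gave] [NP [Det some] [N argument]] [NP [Det some] [N scope]]]]
The span 'some garden with every garden' is the NP node built by NP → NP PP.
Its mother is the S built by S → NP VP.

S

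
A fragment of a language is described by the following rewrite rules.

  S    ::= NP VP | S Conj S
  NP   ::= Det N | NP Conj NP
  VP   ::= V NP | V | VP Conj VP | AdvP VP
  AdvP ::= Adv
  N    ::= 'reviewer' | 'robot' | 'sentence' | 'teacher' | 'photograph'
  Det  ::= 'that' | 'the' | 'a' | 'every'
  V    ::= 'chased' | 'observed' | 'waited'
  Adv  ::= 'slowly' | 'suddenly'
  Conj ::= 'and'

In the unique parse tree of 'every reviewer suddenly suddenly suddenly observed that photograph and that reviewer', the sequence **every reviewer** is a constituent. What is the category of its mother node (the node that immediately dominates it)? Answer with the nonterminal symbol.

S

S
  NP
    Det: every
    N: reviewer
  VP
    AdvP
      Adv: suddenly
    VP
      AdvP
        Adv: suddenly
      VP
        AdvP
          Adv: suddenly
        VP
          V: observed
          NP
            NP
              Det: that
              N: photograph
            Conj: and
            NP
              Det: that
              N: reviewer
The span 'every reviewer' is the NP node built by NP → Det N.
Its mother is the S built by S → NP VP.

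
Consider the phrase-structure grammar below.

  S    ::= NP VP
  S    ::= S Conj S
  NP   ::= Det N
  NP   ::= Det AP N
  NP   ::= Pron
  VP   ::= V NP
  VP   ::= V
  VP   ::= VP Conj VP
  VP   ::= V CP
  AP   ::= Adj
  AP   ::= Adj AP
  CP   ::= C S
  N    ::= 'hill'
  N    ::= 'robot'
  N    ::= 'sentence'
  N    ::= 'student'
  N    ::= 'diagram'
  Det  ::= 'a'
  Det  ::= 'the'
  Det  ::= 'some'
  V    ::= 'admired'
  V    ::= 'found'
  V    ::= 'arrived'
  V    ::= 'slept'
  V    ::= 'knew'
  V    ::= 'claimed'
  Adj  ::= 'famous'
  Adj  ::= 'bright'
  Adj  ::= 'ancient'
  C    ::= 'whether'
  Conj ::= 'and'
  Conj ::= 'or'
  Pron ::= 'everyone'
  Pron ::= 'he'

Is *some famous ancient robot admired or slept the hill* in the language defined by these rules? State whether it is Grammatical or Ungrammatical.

[S [NP [Det some] [AP [Adj famous] [AP [Adj ancient]]] [N robot]] [VP [VP [V admired]] [Conj or] [VP [V slept] [NP [Det the] [N hill]]]]]
Each bracket corresponds to one application of a listed rule, so the string is derivable from S.

Grammatical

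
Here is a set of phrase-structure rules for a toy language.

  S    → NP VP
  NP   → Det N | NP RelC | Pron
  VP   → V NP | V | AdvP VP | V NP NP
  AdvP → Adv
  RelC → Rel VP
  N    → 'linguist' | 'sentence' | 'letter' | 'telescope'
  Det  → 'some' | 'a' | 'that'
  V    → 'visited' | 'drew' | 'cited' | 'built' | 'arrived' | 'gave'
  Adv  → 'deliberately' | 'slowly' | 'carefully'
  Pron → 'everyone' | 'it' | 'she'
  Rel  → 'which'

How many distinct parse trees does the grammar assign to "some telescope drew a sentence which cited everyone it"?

2

The two bracketings:
[S [NP [Det some] [N telescope]] [VP [V drew] [NP [NP [Det a] [N sentence]] [RelC [Rel which] [VP [V cited] [NP [Pron everyone]] [NP [Pron it]]]]]]]
[S [NP [Det some] [N telescope]] [VP [V drew] [NP [NP [Det a] [N sentence]] [RelC [Rel which] [VP [V cited] [NP [Pron everyone]]]]] [NP [Pron it]]]]
The trees differ in how a recursive rule is bracketed over the same span.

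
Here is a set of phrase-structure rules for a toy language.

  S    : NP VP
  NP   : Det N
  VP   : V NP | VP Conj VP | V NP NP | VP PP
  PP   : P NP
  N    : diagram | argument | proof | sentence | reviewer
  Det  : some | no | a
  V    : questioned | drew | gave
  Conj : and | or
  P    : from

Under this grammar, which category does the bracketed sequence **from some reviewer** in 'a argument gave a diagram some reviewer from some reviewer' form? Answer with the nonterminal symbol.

[S [NP [Det a] [N argument]] [VP [VP [V gave] [NP [Det a] [N diagram]] [NP [Det some] [N reviewer]]] [PP [P from] [NP [Det some] [N reviewer]]]]]
The span 'from some reviewer' is the PP node built by PP → P NP.

PP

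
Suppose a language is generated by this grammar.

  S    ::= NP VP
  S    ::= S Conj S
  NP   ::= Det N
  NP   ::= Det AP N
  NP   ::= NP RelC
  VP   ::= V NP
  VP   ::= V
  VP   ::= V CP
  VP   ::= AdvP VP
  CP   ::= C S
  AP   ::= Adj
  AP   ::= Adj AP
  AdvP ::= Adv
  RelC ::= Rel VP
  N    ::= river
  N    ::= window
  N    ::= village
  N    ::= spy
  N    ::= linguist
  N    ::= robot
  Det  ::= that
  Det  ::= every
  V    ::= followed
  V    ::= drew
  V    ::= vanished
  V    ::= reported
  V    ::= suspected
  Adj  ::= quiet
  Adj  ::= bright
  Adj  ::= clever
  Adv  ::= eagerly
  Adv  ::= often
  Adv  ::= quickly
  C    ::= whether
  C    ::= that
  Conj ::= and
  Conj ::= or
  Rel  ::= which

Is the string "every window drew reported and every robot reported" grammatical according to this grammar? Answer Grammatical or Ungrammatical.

For S → NP VP, the only prefix that parses as NP is 'every window', but the remainder 'drew reported and every robot reported' is not a VP under these rules. The alternative S rule S → S Conj S likewise has no satisfying split.

Ungrammatical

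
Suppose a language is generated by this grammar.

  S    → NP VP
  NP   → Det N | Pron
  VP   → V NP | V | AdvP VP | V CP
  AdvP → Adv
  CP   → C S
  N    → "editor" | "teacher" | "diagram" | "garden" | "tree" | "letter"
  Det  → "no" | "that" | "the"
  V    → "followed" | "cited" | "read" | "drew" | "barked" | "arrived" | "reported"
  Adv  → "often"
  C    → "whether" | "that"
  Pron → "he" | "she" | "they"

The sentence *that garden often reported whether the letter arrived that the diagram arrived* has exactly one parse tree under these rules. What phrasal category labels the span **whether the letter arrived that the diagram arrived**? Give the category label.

CP

[S [NP [Det that] [N garden]] [VP [AdvP [Adv often]] [VP [V reported] [CP [C whether] [S [NP [Det the] [N letter]] [VP [V arrived] [CP [C that] [S [NP [Det the] [N diagram]] [VP [V arrived]]]]]]]]]]
The span 'whether the letter arrived that the diagram arrived' is the CP node built by CP → C S.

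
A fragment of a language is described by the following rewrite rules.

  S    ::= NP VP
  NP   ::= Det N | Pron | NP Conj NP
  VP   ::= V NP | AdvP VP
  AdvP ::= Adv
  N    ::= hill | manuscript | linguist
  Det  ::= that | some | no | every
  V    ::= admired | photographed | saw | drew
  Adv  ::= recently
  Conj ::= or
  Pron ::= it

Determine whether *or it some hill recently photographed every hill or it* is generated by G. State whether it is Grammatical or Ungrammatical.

Ungrammatical

A Pron word can never sit immediately before a Det word in any string this grammar generates, so the substring 'it some' rules out a derivation.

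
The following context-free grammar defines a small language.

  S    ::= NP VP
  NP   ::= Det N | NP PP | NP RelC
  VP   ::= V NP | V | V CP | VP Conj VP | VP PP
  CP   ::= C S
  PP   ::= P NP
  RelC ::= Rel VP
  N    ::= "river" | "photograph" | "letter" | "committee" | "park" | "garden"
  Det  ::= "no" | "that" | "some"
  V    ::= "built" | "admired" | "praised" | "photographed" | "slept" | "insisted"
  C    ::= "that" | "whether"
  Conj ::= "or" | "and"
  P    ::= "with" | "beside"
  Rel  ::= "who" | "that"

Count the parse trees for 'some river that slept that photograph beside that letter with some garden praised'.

Two of the 9 distinct bracketings:
[S [NP [NP [NP [Det some] [N river]] [RelC [Rel that] [VP [V slept] [NP [Det that] [N photograph]]]]] [PP [P beside] [NP [NP [Det that] [N letter]] [PP [P with] [NP [Det some] [N garden]]]]]] [VP [V praised]]]
[S [NP [NP [NP [NP [Det some] [N river]] [RelC [Rel that] [VP [V slept] [NP [Det that] [N photograph]]]]] [PP [P beside] [NP [Det that] [N letter]]]] [PP [P with] [NP [Det some] [N garden]]]] [VP [V praised]]]
The trees differ in how a recursive rule is bracketed over the same span.

9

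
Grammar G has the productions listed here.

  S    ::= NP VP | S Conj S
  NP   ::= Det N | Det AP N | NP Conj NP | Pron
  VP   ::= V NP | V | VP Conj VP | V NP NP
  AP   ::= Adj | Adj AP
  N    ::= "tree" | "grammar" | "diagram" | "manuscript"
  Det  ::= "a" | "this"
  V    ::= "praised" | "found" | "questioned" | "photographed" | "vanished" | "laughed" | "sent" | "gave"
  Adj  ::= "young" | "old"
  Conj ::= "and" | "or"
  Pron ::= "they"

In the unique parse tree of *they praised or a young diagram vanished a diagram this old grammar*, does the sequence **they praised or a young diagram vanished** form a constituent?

[S [S [NP [Pron they]] [VP [V praised]]] [Conj or] [S [NP [Det a] [AP [Adj young]] [N diagram]] [VP [V vanished] [NP [Det a] [N diagram]] [NP [Det this] [AP [Adj old]] [N grammar]]]]]
The smallest constituent containing 'they praised or a young diagram vanished' is the S spanning 'they praised or a young diagram vanished a diagram this old grammar'; no single node in the tree dominates exactly the given words.

No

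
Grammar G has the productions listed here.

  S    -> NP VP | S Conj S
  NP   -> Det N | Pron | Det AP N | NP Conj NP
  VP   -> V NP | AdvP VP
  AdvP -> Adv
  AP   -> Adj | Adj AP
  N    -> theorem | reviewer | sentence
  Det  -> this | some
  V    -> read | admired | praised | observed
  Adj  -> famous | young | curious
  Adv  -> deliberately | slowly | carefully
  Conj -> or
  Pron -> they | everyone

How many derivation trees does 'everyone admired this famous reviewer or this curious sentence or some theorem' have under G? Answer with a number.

2

The two bracketings:
[S [NP [Pron everyone]] [VP [V admired] [NP [NP [Det this] [AP [Adj famous]] [N reviewer]] [Conj or] [NP [NP [Det this] [AP [Adj curious]] [N sentence]] [Conj or] [NP [Det some] [N theorem]]]]]]
[S [NP [Pron everyone]] [VP [V admired] [NP [NP [NP [Det this] [AP [Adj famous]] [N reviewer]] [Conj or] [NP [Det this] [AP [Adj curious]] [N sentence]]] [Conj or] [NP [Det some] [N theorem]]]]]
The trees differ in how a recursive rule is bracketed over the same span.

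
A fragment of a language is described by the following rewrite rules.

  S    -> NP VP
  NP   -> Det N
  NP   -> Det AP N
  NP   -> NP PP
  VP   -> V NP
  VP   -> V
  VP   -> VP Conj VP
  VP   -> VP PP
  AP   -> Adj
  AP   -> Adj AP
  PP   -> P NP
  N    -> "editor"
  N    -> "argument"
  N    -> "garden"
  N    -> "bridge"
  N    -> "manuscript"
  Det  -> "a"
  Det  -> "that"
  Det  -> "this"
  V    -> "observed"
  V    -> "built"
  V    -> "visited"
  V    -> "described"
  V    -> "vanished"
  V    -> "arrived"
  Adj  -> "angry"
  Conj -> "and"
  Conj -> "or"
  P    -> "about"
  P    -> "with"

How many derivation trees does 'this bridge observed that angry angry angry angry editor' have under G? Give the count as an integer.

1

[S [NP [Det this] [N bridge]] [VP [V observed] [NP [Det that] [AP [Adj angry] [AP [Adj angry] [AP [Adj angry] [AP [Adj angry]]]]] [N editor]]]]
No rule offers an alternative attachment or grouping for any span, so this is the only derivation.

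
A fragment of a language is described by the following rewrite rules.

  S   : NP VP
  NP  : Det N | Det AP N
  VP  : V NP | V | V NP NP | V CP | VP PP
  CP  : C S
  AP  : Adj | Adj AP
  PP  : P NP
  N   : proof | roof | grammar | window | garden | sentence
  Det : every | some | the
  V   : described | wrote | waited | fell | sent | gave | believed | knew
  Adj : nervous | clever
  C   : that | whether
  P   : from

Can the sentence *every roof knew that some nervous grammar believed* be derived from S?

[S [NP [Det every] [N roof]] [VP [V knew] [CP [C that] [S [NP [Det some] [AP [Adj nervous]] [N grammar]] [VP [V believed]]]]]]
The bracketing above is licensed at every node by one of the given productions, with S at the root.

Grammatical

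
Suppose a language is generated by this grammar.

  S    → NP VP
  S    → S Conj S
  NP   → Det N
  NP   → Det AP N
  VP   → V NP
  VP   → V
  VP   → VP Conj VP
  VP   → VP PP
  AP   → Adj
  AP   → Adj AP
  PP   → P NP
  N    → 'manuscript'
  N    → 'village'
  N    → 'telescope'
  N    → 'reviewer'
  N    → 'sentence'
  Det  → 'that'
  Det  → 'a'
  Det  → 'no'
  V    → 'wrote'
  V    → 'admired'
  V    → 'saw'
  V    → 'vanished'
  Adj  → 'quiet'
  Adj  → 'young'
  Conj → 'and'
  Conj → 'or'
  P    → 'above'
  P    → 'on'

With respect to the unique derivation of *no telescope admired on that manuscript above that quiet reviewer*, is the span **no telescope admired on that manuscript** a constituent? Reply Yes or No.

[S [NP [Det no] [N telescope]] [VP [VP [VP [V admired]] [PP [P on] [NP [Det that] [N manuscript]]]] [PP [P above] [NP [Det that] [AP [Adj quiet]] [N reviewer]]]]]
The smallest constituent containing 'no telescope admired on that manuscript' is the S spanning 'no telescope admired on that manuscript above that quiet reviewer'; no single node in the tree dominates exactly the given words.

No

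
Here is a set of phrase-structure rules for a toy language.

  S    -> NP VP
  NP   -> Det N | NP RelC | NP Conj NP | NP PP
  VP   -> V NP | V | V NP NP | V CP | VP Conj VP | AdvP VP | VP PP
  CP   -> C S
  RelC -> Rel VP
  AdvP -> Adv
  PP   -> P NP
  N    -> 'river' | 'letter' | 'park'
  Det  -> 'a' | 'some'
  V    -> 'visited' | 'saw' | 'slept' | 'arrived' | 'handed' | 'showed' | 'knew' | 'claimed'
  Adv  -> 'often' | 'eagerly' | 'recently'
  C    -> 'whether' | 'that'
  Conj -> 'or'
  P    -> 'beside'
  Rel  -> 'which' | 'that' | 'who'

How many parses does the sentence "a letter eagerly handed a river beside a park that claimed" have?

Two of the 4 distinct bracketings:
[S [NP [Det a] [N letter]] [VP [AdvP [Adv eagerly]] [VP [V handed] [NP [NP [NP [Det a] [N river]] [PP [P beside] [NP [Det a] [N park]]]] [RelC [Rel that] [VP [V claimed]]]]]]]
[S [NP [Det a] [N letter]] [VP [AdvP [Adv eagerly]] [VP [V handed] [NP [NP [Det a] [N river]] [PP [P beside] [NP [NP [Det a] [N park]] [RelC [Rel that] [VP [V claimed]]]]]]]]]
The trees differ in how a recursive rule is bracketed over the same span.

4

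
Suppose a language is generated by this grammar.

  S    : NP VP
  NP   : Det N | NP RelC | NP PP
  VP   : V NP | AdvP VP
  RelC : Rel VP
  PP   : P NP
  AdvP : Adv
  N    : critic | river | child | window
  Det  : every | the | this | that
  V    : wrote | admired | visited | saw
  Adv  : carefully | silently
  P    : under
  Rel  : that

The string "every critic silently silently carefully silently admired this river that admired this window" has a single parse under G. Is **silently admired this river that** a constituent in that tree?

[S [NP [Det every] [N critic]] [VP [AdvP [Adv silently]] [VP [AdvP [Adv silently]] [VP [AdvP [Adv carefully]] [VP [AdvP [Adv silently]] [VP [V admired] [NP [NP [Det this] [N river]] [RelC [Rel that] [VP [V admired] [NP [Det this] [N window]]]]]]]]]]]
The smallest constituent containing 'silently admired this river that' is the VP spanning 'silently admired this river that admired this window'; no single node in the tree dominates exactly the given words.

No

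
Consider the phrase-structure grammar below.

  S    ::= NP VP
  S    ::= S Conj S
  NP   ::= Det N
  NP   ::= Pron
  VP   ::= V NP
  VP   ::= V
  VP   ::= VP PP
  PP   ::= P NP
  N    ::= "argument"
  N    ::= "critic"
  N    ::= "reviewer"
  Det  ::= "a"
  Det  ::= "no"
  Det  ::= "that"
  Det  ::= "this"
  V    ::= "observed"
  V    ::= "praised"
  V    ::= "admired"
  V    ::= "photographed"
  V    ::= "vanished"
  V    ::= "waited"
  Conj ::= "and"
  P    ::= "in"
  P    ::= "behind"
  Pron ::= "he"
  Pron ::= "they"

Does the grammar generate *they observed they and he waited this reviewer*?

[S [S [NP [Pron they]] [VP [V observed] [NP [Pron they]]]] [Conj and] [S [NP [Pron he]] [VP [V waited] [NP [Det this] [N reviewer]]]]]
Every word is introduced by a lexical rule and the phrasal rules combine the resulting categories into a single S.

Grammatical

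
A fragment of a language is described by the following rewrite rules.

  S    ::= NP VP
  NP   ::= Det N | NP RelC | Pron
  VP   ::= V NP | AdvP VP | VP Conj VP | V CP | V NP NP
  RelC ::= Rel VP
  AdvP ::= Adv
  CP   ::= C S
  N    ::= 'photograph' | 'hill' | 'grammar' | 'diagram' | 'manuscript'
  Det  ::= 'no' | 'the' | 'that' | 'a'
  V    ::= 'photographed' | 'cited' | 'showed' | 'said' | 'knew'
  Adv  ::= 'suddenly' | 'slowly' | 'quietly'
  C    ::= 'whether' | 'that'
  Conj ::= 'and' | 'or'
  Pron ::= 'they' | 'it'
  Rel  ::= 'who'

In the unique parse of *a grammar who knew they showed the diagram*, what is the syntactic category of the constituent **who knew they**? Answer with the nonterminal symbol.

S
  NP
    NP
      Det: a
      N: grammar
    RelC
      Rel: who
      VP
        V: knew
        NP
          Pron: they
  VP
    V: showed
    NP
      Det: the
      N: diagram
The span 'who knew they' is the RelC node built by RelC → Rel VP.

RelC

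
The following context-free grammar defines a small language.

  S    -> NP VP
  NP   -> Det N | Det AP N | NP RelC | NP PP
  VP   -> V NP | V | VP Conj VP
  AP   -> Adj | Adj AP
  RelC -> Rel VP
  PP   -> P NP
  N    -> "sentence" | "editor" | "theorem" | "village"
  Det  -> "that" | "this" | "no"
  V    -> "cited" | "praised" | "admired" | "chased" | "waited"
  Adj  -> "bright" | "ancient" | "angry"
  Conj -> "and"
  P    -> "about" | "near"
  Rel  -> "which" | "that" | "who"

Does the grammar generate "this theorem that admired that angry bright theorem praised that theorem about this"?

Ungrammatical

For S → NP VP, every NP-prefix leaves a non-VP remainder: after 'this theorem' the remainder is not a VP; after 'this theorem that admired' the remainder is not a VP; after 'this theorem that admired that angry bright theorem' the remainder is not a VP.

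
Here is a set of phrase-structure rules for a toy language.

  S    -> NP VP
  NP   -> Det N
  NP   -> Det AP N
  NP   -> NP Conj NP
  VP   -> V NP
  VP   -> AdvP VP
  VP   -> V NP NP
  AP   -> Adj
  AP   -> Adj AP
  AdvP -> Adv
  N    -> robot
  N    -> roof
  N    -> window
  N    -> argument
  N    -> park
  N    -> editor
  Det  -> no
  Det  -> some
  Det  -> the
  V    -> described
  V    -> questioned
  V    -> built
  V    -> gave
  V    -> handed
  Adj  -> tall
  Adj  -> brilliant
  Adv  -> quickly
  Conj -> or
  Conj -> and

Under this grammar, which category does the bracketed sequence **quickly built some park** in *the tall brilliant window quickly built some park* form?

[S [NP [Det the] [AP [Adj tall] [AP [Adj brilliant]]] [N window]] [VP [AdvP [Adv quickly]] [VP [V built] [NP [Det some] [N park]]]]]
The span 'quickly built some park' is the VP node built by VP → AdvP VP.

VP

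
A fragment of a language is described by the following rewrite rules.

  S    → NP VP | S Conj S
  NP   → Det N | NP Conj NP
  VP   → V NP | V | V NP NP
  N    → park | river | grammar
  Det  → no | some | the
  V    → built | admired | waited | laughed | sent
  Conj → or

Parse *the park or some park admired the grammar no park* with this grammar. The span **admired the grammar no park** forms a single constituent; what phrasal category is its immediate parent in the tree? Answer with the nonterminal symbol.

S

S
  NP
    NP
      Det: the
      N: park
    Conj: or
    NP
      Det: some
      N: park
  VP
    V: admired
    NP
      Det: the
      N: grammar
    NP
      Det: no
      N: park
The span 'admired the grammar no park' is the VP node built by VP → V NP NP.
Its mother is the S built by S → NP VP.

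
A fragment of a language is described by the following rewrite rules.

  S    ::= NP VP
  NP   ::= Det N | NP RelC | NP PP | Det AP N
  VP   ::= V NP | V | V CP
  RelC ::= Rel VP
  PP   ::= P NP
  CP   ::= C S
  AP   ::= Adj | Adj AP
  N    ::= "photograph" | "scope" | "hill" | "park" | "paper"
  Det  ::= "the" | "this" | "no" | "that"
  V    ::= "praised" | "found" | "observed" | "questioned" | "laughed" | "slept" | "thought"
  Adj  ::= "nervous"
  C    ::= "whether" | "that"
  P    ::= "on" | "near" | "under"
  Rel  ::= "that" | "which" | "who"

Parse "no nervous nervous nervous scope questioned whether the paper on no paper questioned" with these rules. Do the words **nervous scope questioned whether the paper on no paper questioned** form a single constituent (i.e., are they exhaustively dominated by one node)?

[S [NP [Det no] [AP [Adj nervous] [AP [Adj nervous] [AP [Adj nervous]]]] [N scope]] [VP [V questioned] [CP [C whether] [S [NP [NP [Det the] [N paper]] [PP [P on] [NP [Det no] [N paper]]]] [VP [V questioned]]]]]]
The smallest constituent containing 'nervous scope questioned whether the paper on no paper questioned' is the S spanning 'no nervous nervous nervous scope questioned whether the paper on no paper questioned'; no single node in the tree dominates exactly the given words.

No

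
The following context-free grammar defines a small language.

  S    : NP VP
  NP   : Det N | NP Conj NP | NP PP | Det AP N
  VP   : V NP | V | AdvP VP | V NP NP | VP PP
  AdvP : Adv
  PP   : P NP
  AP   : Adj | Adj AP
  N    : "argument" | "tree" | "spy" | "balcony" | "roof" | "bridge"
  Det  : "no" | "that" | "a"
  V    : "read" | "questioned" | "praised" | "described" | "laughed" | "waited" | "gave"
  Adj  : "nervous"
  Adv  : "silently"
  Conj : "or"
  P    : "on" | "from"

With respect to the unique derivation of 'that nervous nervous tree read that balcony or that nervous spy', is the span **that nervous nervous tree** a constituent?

Yes

[S [NP [Det that] [AP [Adj nervous] [AP [Adj nervous]]] [N tree]] [VP [V read] [NP [NP [Det that] [N balcony]] [Conj or] [NP [Det that] [AP [Adj nervous]] [N spy]]]]]
The words 'that nervous nervous tree' are exhaustively dominated by a single NP node (built by NP → Det AP N), so they form a constituent.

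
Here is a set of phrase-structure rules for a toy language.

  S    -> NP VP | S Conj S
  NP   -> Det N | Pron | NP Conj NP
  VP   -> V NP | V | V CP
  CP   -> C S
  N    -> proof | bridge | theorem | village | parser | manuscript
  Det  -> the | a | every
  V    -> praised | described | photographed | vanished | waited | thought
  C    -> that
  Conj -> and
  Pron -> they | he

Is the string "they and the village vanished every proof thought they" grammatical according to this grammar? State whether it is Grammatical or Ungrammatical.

Ungrammatical

For S → NP VP, every NP-prefix leaves a non-VP remainder: after 'they' the remainder is not a VP; after 'they and the village' the remainder is not a VP. The alternative S rule S → S Conj S likewise has no satisfying split.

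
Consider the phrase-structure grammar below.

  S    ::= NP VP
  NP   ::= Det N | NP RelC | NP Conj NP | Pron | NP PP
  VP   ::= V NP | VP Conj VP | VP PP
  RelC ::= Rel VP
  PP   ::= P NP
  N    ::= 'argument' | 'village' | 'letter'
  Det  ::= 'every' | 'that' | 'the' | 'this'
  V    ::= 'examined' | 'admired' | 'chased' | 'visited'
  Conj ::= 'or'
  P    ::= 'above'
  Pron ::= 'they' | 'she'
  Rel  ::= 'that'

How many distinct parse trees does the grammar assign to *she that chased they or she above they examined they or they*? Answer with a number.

6

Two of the 6 distinct bracketings:
[S [NP [NP [Pron she]] [RelC [Rel that] [VP [V chased] [NP [NP [Pron they]] [Conj or] [NP [NP [Pron she]] [PP [P above] [NP [Pron they]]]]]]]] [VP [V examined] [NP [NP [Pron they]] [Conj or] [NP [Pron they]]]]]
[S [NP [NP [Pron she]] [RelC [Rel that] [VP [V chased] [NP [NP [NP [Pron they]] [Conj or] [NP [Pron she]]] [PP [P above] [NP [Pron they]]]]]]] [VP [V examined] [NP [NP [Pron they]] [Conj or] [NP [Pron they]]]]]
The trees differ in how a recursive rule is bracketed over the same span.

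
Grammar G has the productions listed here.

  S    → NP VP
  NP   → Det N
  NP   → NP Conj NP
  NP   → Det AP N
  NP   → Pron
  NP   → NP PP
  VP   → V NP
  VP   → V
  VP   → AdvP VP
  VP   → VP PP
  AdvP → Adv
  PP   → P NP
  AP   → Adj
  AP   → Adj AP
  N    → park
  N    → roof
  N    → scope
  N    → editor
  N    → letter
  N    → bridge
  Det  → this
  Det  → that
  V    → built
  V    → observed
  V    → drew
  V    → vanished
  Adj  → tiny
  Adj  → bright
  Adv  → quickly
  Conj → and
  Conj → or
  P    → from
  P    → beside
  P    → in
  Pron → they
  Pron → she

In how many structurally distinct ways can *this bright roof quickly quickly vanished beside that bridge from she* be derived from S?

9

Two of the 9 distinct bracketings:
[S [NP [Det this] [AP [Adj bright]] [N roof]] [VP [AdvP [Adv quickly]] [VP [AdvP [Adv quickly]] [VP [VP [V vanished]] [PP [P beside] [NP [NP [Det that] [N bridge]] [PP [P from] [NP [Pron she]]]]]]]]]
[S [NP [Det this] [AP [Adj bright]] [N roof]] [VP [AdvP [Adv quickly]] [VP [AdvP [Adv quickly]] [VP [VP [VP [V vanished]] [PP [P beside] [NP [Det that] [N bridge]]]] [PP [P from] [NP [Pron she]]]]]]]
The difference turns on whether NP → NP PP is used at the relevant span, versus an alternative expansion of NP.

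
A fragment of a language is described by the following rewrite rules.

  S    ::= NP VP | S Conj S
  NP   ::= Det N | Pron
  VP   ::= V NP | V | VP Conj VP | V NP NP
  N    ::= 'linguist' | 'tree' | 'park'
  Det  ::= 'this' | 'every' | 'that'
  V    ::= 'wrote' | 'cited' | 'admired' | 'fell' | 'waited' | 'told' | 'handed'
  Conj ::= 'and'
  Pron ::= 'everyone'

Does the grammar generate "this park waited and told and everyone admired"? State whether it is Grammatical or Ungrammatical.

Grammatical

[S [S [NP [Det this] [N park]] [VP [VP [V waited]] [Conj and] [VP [V told]]]] [Conj and] [S [NP [Pron everyone]] [VP [V admired]]]]
The bracketing above is licensed at every node by one of the given productions, with S at the root.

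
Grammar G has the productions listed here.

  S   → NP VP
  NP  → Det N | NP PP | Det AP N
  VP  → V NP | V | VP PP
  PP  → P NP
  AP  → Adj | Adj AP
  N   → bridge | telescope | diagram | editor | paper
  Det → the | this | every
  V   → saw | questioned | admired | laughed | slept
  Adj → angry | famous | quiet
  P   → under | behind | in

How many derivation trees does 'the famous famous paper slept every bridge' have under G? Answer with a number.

[S [NP [Det the] [AP [Adj famous] [AP [Adj famous]]] [N paper]] [VP [V slept] [NP [Det every] [N bridge]]]]
No rule offers an alternative attachment or grouping for any span, so this is the only derivation.

1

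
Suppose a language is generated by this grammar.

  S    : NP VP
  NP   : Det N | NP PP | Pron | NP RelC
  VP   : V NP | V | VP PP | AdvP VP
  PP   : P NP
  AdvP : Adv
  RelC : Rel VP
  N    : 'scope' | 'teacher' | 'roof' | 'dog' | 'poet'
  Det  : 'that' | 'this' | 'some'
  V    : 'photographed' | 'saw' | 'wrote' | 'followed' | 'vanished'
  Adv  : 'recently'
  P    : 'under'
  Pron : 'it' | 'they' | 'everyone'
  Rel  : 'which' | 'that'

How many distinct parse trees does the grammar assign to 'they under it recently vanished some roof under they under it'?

9

Two of the 9 distinct bracketings:
[S [NP [NP [Pron they]] [PP [P under] [NP [Pron it]]]] [VP [VP [AdvP [Adv recently]] [VP [V vanished] [NP [Det some] [N roof]]]] [PP [P under] [NP [NP [Pron they]] [PP [P under] [NP [Pron it]]]]]]]
[S [NP [NP [Pron they]] [PP [P under] [NP [Pron it]]]] [VP [VP [VP [AdvP [Adv recently]] [VP [V vanished] [NP [Det some] [N roof]]]] [PP [P under] [NP [Pron they]]]] [PP [P under] [NP [Pron it]]]]]
The trees differ in how a recursive rule is bracketed over the same span.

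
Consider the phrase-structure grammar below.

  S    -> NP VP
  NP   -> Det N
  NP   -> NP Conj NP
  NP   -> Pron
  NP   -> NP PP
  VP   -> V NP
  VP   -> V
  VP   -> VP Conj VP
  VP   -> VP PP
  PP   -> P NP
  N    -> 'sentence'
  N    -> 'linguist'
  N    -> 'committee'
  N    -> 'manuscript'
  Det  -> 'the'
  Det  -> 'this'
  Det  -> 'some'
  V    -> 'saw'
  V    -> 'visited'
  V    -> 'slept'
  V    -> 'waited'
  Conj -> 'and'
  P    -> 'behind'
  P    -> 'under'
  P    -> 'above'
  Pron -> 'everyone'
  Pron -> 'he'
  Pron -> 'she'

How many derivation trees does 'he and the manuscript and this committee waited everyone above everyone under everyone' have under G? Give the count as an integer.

10

Two of the 10 distinct bracketings:
[S [NP [NP [Pron he]] [Conj and] [NP [NP [Det the] [N manuscript]] [Conj and] [NP [Det this] [N committee]]]] [VP [V waited] [NP [NP [Pron everyone]] [PP [P above] [NP [NP [Pron everyone]] [PP [P under] [NP [Pron everyone]]]]]]]]
[S [NP [NP [Pron he]] [Conj and] [NP [NP [Det the] [N manuscript]] [Conj and] [NP [Det this] [N committee]]]] [VP [V waited] [NP [NP [NP [Pron everyone]] [PP [P above] [NP [Pron everyone]]]] [PP [P under] [NP [Pron everyone]]]]]]
The trees differ in how a recursive rule is bracketed over the same span.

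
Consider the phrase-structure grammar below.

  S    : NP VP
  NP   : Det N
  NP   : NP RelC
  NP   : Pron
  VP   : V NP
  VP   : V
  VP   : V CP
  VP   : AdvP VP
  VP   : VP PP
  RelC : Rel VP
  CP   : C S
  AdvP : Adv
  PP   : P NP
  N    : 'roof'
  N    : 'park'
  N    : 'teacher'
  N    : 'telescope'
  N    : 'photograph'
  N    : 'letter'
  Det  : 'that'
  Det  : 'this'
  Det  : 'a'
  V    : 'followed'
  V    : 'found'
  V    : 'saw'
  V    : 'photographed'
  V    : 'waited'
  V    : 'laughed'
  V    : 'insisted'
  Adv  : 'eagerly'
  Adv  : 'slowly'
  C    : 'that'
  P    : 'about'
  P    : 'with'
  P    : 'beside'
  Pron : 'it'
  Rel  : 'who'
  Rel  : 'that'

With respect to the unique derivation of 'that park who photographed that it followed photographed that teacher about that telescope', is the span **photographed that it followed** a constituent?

[S [NP [NP [Det that] [N park]] [RelC [Rel who] [VP [V photographed] [CP [C that] [S [NP [Pron it]] [VP [V followed]]]]]]] [VP [VP [V photographed] [NP [Det that] [N teacher]]] [PP [P about] [NP [Det that] [N telescope]]]]]
The words 'photographed that it followed' are exhaustively dominated by a single VP node (built by VP → V CP), so they form a constituent.

Yes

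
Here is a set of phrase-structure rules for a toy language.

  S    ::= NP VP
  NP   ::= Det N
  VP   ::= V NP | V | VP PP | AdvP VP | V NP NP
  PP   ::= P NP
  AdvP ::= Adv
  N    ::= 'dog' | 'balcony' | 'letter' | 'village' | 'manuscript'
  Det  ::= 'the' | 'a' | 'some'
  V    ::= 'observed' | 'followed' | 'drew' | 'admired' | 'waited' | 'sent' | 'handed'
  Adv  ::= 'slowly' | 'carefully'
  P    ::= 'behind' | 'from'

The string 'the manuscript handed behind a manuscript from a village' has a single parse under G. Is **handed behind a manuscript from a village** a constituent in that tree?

Yes

[S [NP [Det the] [N manuscript]] [VP [VP [VP [V handed]] [PP [P behind] [NP [Det a] [N manuscript]]]] [PP [P from] [NP [Det a] [N village]]]]]
The words 'handed behind a manuscript from a village' are exhaustively dominated by a single VP node (built by VP → VP PP), so they form a constituent.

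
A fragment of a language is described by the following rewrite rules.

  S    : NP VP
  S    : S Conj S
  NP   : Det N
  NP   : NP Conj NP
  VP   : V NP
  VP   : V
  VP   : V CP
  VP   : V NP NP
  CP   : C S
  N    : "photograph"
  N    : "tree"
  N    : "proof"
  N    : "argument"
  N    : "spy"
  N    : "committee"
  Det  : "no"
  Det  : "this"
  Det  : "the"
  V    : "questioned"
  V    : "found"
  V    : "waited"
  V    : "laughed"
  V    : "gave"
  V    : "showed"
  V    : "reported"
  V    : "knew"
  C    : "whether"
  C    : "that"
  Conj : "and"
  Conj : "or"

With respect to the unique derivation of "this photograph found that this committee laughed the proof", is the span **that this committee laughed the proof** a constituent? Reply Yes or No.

[S [NP [Det this] [N photograph]] [VP [V found] [CP [C that] [S [NP [Det this] [N committee]] [VP [V laughed] [NP [Det the] [N proof]]]]]]]
The words 'that this committee laughed the proof' are exhaustively dominated by a single CP node (built by CP → C S), so they form a constituent.

Yes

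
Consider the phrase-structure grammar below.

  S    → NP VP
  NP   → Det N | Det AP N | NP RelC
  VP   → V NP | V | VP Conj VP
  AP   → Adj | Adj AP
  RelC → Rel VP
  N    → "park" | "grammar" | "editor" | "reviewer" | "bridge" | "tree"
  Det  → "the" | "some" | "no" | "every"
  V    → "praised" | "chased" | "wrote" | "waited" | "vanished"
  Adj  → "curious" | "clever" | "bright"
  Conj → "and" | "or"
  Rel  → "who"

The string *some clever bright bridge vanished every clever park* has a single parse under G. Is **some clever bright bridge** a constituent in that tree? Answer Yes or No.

[S [NP [Det some] [AP [Adj clever] [AP [Adj bright]]] [N bridge]] [VP [V vanished] [NP [Det every] [AP [Adj clever]] [N park]]]]
The words 'some clever bright bridge' are exhaustively dominated by a single NP node (built by NP → Det AP N), so they form a constituent.

Yes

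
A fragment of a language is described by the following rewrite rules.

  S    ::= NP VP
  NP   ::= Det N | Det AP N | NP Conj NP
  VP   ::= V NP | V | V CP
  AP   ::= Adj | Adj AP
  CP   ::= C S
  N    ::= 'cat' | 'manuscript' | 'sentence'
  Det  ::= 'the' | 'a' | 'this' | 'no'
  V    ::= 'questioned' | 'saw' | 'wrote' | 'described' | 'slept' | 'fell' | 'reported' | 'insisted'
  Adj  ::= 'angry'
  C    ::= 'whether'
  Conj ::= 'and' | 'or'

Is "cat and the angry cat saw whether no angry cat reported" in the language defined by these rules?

For S → NP VP, no prefix of the string parses as an NP.

Ungrammatical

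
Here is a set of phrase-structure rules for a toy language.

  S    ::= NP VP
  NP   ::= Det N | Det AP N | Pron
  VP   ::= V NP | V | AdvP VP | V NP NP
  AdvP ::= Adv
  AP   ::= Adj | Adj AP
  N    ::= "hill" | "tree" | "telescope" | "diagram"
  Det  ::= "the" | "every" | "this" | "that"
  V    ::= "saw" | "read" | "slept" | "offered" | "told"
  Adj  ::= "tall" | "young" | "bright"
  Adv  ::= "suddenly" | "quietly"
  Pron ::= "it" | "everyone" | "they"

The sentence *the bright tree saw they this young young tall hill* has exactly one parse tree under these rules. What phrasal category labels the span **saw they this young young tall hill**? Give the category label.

S
  NP
    Det: the
    AP
      Adj: bright
    N: tree
  VP
    V: saw
    NP
      Pron: they
    NP
      Det: this
      AP
        Adj: young
        AP
          Adj: young
          AP
            Adj: tall
      N: hill
The span 'saw they this young young tall hill' is the VP node built by VP → V NP NP.

VP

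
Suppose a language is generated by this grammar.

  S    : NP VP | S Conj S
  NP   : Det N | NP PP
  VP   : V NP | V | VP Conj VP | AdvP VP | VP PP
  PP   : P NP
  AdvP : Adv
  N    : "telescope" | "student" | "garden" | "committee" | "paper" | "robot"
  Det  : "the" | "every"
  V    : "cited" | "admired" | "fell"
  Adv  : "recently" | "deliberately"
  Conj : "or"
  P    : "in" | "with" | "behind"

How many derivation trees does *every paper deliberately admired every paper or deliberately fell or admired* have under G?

7

Two of the 7 distinct bracketings:
[S [NP [Det every] [N paper]] [VP [VP [AdvP [Adv deliberately]] [VP [V admired] [NP [Det every] [N paper]]]] [Conj or] [VP [VP [AdvP [Adv deliberately]] [VP [V fell]]] [Conj or] [VP [V admired]]]]]
[S [NP [Det every] [N paper]] [VP [VP [AdvP [Adv deliberately]] [VP [V admired] [NP [Det every] [N paper]]]] [Conj or] [VP [AdvP [Adv deliberately]] [VP [VP [V fell]] [Conj or] [VP [V admired]]]]]]
The trees differ in how a recursive rule is bracketed over the same span.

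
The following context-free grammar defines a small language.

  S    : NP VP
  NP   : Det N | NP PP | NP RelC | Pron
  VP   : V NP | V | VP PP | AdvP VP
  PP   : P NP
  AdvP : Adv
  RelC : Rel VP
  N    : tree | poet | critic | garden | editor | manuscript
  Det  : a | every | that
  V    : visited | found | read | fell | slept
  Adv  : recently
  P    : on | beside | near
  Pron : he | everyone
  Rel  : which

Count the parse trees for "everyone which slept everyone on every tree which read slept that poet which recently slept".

Two of the 7 distinct bracketings:
[S [NP [NP [NP [Pron everyone]] [RelC [Rel which] [VP [V slept] [NP [Pron everyone]]]]] [PP [P on] [NP [NP [Det every] [N tree]] [RelC [Rel which] [VP [V read]]]]]] [VP [V slept] [NP [NP [Det that] [N poet]] [RelC [Rel which] [VP [AdvP [Adv recently]] [VP [V slept]]]]]]]
[S [NP [NP [Pron everyone]] [RelC [Rel which] [VP [V slept] [NP [NP [Pron everyone]] [PP [P on] [NP [NP [Det every] [N tree]] [RelC [Rel which] [VP [V read]]]]]]]]] [VP [V slept] [NP [NP [Det that] [N poet]] [RelC [Rel which] [VP [AdvP [Adv recently]] [VP [V slept]]]]]]]
The trees differ in how a recursive rule is bracketed over the same span.

7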